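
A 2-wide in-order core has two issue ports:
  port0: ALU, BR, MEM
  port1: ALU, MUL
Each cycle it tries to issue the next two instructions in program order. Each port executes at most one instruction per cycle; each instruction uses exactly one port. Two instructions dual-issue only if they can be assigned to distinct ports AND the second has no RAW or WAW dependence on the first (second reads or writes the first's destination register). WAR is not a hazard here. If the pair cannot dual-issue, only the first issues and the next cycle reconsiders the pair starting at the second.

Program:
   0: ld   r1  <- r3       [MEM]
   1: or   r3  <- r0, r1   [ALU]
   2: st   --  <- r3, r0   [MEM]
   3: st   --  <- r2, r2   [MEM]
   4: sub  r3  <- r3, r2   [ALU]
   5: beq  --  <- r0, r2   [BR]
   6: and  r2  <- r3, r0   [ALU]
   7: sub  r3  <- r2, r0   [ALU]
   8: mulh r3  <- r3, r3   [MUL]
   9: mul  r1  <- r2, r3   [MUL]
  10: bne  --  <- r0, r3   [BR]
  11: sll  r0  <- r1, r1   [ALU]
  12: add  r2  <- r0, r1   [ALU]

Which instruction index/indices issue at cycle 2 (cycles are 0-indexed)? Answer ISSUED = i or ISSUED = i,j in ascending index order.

0. ld.MEM @i0  | RAW r1
1. or.ALU @i1  | RAW r3
2. st.MEM @i2  | no-port MEM/MEM
3. st.MEM/sub.ALU @i3&i4  | 2-wide
4. beq.BR/and.ALU @i5&i6  | 2-wide
5. sub.ALU @i7  | RAW+WAW r3
6. mulh.MUL @i8  | no-port MUL/MUL
7. mul.MUL/bne.BR @i9&i10  | 2-wide
8. sll.ALU @i11  | RAW r0
9. add.ALU @i12  | tail

ISSUED = 2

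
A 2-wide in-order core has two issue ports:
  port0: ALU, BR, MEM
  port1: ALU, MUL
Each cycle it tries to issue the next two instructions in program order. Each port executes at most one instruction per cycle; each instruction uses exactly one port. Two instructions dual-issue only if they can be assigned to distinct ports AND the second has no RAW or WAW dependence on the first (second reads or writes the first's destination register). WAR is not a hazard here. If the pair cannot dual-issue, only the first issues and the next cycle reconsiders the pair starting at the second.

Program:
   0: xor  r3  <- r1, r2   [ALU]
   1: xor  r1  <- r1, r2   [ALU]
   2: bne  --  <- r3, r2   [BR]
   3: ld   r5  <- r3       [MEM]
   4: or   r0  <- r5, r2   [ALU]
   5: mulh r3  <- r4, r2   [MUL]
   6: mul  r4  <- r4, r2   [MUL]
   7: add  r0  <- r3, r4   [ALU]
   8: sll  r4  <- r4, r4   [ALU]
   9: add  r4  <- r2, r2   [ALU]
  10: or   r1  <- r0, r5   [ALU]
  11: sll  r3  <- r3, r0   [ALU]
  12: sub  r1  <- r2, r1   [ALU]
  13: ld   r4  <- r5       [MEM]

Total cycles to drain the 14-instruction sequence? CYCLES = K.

#0 head=0: xor+xor i0/i1 pair
#1 head=2: bne i2 no-port BR/MEM
#2 head=3: ld i3 RAW r5
#3 head=4: or+mulh i4/i5 pair
#4 head=6: mul i6 RAW r4
#5 head=7: add+sll i7/i8 pair
#6 head=9: add+or i9/i10 pair
#7 head=11: sll+sub i11/i12 pair
#8 head=13: ld i13 tail

CYCLES = 9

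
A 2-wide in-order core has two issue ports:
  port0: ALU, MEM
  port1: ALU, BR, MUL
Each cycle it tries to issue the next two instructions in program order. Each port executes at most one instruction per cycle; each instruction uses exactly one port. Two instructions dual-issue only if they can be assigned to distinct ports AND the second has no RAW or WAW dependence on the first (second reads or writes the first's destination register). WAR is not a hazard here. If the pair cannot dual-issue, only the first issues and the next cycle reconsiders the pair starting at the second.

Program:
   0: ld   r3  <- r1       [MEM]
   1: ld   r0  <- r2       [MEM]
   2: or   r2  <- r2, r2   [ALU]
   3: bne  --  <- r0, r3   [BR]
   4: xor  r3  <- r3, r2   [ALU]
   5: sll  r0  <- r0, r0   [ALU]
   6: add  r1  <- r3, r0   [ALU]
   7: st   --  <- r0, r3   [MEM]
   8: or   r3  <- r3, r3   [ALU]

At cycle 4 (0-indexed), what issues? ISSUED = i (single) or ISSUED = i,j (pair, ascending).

ISSUED = 6,7

t=0 i0:ld ; no-port MEM/MEM
t=1 i1,i2:ld+or ; dual
t=2 i3,i4:bne+xor ; dual
t=3 i5:sll ; RAW r0
t=4 i6,i7:add+st ; dual
t=5 i8:or ; tail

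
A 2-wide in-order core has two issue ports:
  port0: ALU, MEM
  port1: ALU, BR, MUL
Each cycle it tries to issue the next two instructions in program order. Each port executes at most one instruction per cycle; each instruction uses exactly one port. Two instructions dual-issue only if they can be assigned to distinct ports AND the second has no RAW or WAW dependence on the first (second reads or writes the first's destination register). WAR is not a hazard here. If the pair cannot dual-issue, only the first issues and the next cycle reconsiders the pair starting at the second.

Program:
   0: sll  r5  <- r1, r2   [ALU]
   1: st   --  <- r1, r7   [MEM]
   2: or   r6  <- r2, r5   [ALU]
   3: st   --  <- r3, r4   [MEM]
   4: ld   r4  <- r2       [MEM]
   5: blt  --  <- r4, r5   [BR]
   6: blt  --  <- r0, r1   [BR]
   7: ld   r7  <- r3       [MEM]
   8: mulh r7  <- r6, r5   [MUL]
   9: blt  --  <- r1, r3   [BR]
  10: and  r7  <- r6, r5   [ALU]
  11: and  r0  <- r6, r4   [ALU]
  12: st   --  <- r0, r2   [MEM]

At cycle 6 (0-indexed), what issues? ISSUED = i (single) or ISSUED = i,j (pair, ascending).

t=0 i0/i1:sll/st ; pair
t=1 i2/i3:or/st ; pair
t=2 i4:ld ; RAW r4
t=3 i5:blt ; no-port BR/BR
t=4 i6/i7:blt/ld ; pair
t=5 i8:mulh ; no-port MUL/BR
t=6 i9/i10:blt/and ; pair
t=7 i11:and ; RAW r0
t=8 i12:st ; tail

ISSUED = 9,10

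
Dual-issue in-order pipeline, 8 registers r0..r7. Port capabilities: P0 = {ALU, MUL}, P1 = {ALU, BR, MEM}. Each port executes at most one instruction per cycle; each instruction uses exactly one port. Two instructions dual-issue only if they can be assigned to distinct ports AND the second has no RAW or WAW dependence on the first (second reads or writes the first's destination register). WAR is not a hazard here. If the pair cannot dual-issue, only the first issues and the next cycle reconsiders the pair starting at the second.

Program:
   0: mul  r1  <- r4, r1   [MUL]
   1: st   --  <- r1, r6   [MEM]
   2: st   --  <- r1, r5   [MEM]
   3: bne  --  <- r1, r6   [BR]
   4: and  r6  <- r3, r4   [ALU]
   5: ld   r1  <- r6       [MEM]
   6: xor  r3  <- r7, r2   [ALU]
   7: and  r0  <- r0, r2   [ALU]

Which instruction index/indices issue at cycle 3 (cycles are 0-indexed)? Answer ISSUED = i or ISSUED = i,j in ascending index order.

ISSUED = 3,4

t=0 i0:mul ; RAW r1
t=1 i1:st ; no-port MEM/MEM
t=2 i2:st ; no-port MEM/BR
t=3 i3&i4:bne;and ; pair
t=4 i5&i6:ld;xor ; pair
t=5 i7:and ; tail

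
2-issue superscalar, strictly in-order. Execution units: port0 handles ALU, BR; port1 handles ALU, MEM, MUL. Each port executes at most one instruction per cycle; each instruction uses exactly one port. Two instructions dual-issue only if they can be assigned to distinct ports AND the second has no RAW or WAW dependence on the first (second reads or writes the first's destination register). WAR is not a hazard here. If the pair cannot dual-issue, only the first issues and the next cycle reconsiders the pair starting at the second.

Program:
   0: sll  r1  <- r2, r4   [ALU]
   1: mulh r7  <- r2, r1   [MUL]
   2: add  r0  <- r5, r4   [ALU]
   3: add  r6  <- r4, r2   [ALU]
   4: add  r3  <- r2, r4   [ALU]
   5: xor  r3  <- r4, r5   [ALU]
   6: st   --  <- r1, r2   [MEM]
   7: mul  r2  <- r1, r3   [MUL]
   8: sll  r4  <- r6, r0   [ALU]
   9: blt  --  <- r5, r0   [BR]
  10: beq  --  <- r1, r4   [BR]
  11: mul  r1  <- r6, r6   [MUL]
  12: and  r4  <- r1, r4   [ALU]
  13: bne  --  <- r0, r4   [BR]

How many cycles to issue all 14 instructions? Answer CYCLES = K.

CYCLES = 9

t=0 i0:sll ; RAW r1
t=1 i1,i2:mulh/add ; 2-wide
t=2 i3,i4:add/add ; 2-wide
t=3 i5,i6:xor/st ; 2-wide
t=4 i7,i8:mul/sll ; 2-wide
t=5 i9:blt ; no-port BR/BR
t=6 i10,i11:beq/mul ; 2-wide
t=7 i12:and ; RAW r4
t=8 i13:bne ; tail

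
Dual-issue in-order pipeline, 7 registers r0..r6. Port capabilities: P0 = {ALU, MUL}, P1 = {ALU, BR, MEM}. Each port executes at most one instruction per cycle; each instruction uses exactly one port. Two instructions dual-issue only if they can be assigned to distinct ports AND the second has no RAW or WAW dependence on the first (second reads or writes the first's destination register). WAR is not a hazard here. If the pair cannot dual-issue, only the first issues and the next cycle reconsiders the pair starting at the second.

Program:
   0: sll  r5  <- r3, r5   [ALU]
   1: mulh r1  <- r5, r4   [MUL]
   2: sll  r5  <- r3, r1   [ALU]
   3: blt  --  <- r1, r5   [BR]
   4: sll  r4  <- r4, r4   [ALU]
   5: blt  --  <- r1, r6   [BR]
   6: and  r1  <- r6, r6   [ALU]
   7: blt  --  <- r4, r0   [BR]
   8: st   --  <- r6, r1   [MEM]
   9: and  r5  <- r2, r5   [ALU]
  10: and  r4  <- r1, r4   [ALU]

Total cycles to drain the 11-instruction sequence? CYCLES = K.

#0 head=0: sll i0 RAW r5
#1 head=1: mulh i1 RAW r1
#2 head=2: sll i2 RAW r5
#3 head=3: blt;sll i3&i4 pair
#4 head=5: blt;and i5&i6 pair
#5 head=7: blt i7 no-port BR/MEM
#6 head=8: st;and i8&i9 pair
#7 head=10: and i10 tail

CYCLES = 8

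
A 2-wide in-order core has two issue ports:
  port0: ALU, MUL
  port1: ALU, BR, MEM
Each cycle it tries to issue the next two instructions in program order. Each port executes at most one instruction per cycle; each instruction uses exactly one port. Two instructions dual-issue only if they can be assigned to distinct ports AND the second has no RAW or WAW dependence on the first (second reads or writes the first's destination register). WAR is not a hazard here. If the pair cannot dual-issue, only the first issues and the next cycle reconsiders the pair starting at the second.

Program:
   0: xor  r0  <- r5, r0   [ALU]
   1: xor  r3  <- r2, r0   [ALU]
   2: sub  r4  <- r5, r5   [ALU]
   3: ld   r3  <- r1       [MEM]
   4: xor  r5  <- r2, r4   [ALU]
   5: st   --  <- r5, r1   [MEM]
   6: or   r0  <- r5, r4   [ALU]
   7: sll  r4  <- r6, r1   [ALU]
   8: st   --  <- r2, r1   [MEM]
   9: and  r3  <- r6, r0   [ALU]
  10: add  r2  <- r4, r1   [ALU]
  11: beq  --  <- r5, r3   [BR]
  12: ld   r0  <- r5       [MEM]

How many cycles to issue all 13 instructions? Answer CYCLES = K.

CYCLES = 8

[0] i0  xor  -- RAW r0
[1] i1&i2  xor/sub  -- pair
[2] i3&i4  ld/xor  -- pair
[3] i5&i6  st/or  -- pair
[4] i7&i8  sll/st  -- pair
[5] i9&i10  and/add  -- pair
[6] i11  beq  -- no-port BR/MEM
[7] i12  ld  -- tail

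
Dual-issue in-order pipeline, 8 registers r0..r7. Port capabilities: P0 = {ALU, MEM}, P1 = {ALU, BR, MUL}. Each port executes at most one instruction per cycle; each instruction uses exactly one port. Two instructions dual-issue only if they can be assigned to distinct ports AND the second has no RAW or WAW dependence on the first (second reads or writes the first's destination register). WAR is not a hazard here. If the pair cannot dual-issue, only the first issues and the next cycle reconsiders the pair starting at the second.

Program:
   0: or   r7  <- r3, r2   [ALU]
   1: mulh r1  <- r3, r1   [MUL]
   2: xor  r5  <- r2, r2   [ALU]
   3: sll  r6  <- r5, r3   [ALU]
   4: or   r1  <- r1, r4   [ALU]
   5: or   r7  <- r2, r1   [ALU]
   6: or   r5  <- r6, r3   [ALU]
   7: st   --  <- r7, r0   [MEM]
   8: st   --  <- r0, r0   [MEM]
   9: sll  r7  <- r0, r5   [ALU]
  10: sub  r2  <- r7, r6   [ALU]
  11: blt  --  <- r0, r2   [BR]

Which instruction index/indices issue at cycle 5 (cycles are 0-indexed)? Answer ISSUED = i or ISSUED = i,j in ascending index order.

ISSUED = 8,9

c0: i0/i1 or.ALU mulh.MUL  pair
c1: i2 xor.ALU  RAW r5
c2: i3/i4 sll.ALU or.ALU  pair
c3: i5/i6 or.ALU or.ALU  pair
c4: i7 st.MEM  no-port MEM/MEM
c5: i8/i9 st.MEM sll.ALU  pair
c6: i10 sub.ALU  RAW r2
c7: i11 blt.BR  tail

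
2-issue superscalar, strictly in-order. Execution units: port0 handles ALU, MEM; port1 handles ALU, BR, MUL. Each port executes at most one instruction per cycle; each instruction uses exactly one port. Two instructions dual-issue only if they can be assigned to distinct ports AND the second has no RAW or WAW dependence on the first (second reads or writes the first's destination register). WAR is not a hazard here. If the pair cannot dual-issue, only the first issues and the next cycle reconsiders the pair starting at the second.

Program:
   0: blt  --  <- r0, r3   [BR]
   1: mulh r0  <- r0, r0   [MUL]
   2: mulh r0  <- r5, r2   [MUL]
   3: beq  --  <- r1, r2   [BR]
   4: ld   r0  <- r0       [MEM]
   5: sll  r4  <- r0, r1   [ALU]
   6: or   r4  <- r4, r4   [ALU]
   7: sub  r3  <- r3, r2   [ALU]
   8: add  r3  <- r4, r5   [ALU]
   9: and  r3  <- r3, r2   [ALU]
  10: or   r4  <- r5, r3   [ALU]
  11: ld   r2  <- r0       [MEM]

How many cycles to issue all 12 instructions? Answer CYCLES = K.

#0 head=0: blt.BR i0 no-port BR/MUL
#1 head=1: mulh.MUL i1 no-port MUL/MUL
#2 head=2: mulh.MUL i2 no-port MUL/BR
#3 head=3: beq.BR+ld.MEM i3+i4 pair
#4 head=5: sll.ALU i5 RAW+WAW r4
#5 head=6: or.ALU+sub.ALU i6+i7 pair
#6 head=8: add.ALU i8 RAW+WAW r3
#7 head=9: and.ALU i9 RAW r3
#8 head=10: or.ALU+ld.MEM i10+i11 pair

CYCLES = 9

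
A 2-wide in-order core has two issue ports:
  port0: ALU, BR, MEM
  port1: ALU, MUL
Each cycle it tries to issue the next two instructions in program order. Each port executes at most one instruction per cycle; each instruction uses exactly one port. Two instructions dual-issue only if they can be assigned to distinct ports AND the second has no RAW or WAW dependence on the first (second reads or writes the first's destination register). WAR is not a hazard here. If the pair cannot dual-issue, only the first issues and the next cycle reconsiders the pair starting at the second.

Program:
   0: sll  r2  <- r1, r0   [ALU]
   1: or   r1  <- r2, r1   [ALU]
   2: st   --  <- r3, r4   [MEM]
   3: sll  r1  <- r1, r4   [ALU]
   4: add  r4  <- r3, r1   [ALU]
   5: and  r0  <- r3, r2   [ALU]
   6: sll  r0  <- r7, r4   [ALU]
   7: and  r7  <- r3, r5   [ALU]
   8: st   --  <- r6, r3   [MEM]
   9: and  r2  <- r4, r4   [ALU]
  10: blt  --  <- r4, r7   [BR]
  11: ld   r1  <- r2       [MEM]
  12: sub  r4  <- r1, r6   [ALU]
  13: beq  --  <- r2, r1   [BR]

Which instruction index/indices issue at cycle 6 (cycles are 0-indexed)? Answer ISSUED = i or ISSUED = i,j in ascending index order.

c0: i0 sll.ALU  RAW r2
c1: i1+i2 or.ALU+st.MEM  pair
c2: i3 sll.ALU  RAW r1
c3: i4+i5 add.ALU+and.ALU  pair
c4: i6+i7 sll.ALU+and.ALU  pair
c5: i8+i9 st.MEM+and.ALU  pair
c6: i10 blt.BR  no-port BR/MEM
c7: i11 ld.MEM  RAW r1
c8: i12+i13 sub.ALU+beq.BR  pair

ISSUED = 10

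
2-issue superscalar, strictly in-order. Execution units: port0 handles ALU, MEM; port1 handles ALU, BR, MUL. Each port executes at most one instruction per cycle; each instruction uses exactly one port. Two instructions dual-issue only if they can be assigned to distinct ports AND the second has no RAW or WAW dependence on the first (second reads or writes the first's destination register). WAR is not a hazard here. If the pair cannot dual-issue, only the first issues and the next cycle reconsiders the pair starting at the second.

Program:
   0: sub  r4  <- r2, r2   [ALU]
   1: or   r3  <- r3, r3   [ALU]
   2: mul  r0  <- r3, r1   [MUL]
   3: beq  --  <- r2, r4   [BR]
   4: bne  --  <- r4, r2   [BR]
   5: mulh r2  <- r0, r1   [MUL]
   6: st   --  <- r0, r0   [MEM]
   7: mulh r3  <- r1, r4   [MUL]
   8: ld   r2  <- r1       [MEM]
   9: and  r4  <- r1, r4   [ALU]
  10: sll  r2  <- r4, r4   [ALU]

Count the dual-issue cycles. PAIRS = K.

PAIRS = 3

  cy0 -> i0,i1 (sub.ALU;or.ALU) 2-wide
  cy1 -> i2 (mul.MUL) no-port MUL/BR
  cy2 -> i3 (beq.BR) no-port BR/BR
  cy3 -> i4 (bne.BR) no-port BR/MUL
  cy4 -> i5,i6 (mulh.MUL;st.MEM) 2-wide
  cy5 -> i7,i8 (mulh.MUL;ld.MEM) 2-wide
  cy6 -> i9 (and.ALU) RAW r4
  cy7 -> i10 (sll.ALU) tail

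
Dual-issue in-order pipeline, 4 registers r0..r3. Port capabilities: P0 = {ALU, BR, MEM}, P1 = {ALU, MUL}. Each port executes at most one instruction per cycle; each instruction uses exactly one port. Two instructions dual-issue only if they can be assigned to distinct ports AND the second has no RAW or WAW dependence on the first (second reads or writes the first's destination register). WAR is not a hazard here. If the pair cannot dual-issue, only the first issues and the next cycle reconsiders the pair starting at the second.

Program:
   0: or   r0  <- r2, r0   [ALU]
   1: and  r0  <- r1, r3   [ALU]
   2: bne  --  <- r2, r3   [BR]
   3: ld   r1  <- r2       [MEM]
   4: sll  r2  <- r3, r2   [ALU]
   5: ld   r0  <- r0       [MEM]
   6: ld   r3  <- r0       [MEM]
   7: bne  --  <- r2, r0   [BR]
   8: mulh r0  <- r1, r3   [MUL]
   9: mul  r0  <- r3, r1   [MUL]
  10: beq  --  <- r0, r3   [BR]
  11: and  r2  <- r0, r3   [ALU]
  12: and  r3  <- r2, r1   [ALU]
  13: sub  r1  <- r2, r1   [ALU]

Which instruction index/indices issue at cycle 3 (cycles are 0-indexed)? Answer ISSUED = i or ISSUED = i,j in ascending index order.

ISSUED = 5

t=0 i0:or ; WAW r0
t=1 i1+i2:and+bne ; pair
t=2 i3+i4:ld+sll ; pair
t=3 i5:ld ; no-port MEM/MEM
t=4 i6:ld ; no-port MEM/BR
t=5 i7+i8:bne+mulh ; pair
t=6 i9:mul ; RAW r0
t=7 i10+i11:beq+and ; pair
t=8 i12+i13:and+sub ; pair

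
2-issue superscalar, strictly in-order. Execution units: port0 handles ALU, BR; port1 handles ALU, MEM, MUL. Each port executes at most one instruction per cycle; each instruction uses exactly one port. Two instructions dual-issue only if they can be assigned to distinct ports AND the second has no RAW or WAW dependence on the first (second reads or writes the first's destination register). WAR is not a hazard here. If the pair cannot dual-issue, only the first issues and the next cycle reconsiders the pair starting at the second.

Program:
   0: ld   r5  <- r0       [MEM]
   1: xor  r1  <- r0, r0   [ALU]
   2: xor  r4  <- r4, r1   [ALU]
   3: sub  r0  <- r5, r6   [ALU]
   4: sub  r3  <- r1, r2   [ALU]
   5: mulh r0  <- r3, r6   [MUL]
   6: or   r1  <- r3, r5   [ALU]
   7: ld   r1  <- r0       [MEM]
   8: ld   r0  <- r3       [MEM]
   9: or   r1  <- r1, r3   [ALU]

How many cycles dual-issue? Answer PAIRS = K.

PAIRS = 4

t=0 i0+i1:ld.MEM+xor.ALU ; dual
t=1 i2+i3:xor.ALU+sub.ALU ; dual
t=2 i4:sub.ALU ; RAW r3
t=3 i5+i6:mulh.MUL+or.ALU ; dual
t=4 i7:ld.MEM ; no-port MEM/MEM
t=5 i8+i9:ld.MEM+or.ALU ; dual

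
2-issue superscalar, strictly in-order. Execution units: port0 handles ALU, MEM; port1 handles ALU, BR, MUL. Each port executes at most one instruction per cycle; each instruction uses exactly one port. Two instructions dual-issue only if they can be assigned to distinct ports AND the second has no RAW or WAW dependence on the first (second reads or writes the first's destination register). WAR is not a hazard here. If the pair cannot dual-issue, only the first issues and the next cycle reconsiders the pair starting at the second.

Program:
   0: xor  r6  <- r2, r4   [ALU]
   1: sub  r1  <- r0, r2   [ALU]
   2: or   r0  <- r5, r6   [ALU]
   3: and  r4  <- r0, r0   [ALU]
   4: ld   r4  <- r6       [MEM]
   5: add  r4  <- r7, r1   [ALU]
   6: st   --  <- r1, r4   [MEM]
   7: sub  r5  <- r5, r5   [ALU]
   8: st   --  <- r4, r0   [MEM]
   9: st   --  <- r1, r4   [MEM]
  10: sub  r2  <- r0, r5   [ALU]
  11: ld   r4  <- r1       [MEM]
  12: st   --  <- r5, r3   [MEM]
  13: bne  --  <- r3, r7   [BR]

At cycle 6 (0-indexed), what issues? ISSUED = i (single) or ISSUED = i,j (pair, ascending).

ISSUED = 8

c0: i0,i1 xor;sub  dual
c1: i2 or  RAW r0
c2: i3 and  WAW r4
c3: i4 ld  WAW r4
c4: i5 add  RAW r4
c5: i6,i7 st;sub  dual
c6: i8 st  no-port MEM/MEM
c7: i9,i10 st;sub  dual
c8: i11 ld  no-port MEM/MEM
c9: i12,i13 st;bne  dual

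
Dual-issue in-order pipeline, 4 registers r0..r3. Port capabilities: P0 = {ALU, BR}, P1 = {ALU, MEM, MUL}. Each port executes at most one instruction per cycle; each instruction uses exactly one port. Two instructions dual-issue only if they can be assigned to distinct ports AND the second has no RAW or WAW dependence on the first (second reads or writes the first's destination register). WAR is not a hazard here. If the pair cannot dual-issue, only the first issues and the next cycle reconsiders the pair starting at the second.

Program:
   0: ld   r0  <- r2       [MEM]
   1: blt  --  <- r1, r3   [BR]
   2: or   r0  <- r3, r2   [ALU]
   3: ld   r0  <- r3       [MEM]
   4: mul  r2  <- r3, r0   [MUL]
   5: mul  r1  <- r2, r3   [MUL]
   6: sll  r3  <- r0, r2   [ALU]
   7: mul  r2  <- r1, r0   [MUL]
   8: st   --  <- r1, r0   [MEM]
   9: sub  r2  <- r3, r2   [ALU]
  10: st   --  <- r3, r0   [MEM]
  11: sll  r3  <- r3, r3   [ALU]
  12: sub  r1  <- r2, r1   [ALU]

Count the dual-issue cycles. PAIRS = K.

0. ld/blt @i0&i1  | 2-wide
1. or @i2  | WAW r0
2. ld @i3  | no-port MEM/MUL
3. mul @i4  | no-port MUL/MUL
4. mul/sll @i5&i6  | 2-wide
5. mul @i7  | no-port MUL/MEM
6. st/sub @i8&i9  | 2-wide
7. st/sll @i10&i11  | 2-wide
8. sub @i12  | tail

PAIRS = 4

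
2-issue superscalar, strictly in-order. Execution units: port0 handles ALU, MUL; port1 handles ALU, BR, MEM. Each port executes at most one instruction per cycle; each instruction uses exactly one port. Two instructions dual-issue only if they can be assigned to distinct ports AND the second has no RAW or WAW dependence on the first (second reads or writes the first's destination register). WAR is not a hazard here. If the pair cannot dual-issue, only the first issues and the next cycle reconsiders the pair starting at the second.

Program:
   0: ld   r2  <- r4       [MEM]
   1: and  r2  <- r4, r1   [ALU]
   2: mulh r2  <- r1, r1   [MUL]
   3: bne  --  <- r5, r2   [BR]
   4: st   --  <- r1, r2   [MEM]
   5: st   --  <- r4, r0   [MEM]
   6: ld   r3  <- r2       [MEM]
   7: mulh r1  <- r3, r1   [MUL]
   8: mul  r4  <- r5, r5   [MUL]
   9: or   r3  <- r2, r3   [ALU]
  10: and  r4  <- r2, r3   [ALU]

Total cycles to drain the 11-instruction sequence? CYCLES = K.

CYCLES = 10

t=0 i0:ld.MEM ; WAW r2
t=1 i1:and.ALU ; WAW r2
t=2 i2:mulh.MUL ; RAW r2
t=3 i3:bne.BR ; no-port BR/MEM
t=4 i4:st.MEM ; no-port MEM/MEM
t=5 i5:st.MEM ; no-port MEM/MEM
t=6 i6:ld.MEM ; RAW r3
t=7 i7:mulh.MUL ; no-port MUL/MUL
t=8 i8/i9:mul.MUL or.ALU ; 2-wide
t=9 i10:and.ALU ; tail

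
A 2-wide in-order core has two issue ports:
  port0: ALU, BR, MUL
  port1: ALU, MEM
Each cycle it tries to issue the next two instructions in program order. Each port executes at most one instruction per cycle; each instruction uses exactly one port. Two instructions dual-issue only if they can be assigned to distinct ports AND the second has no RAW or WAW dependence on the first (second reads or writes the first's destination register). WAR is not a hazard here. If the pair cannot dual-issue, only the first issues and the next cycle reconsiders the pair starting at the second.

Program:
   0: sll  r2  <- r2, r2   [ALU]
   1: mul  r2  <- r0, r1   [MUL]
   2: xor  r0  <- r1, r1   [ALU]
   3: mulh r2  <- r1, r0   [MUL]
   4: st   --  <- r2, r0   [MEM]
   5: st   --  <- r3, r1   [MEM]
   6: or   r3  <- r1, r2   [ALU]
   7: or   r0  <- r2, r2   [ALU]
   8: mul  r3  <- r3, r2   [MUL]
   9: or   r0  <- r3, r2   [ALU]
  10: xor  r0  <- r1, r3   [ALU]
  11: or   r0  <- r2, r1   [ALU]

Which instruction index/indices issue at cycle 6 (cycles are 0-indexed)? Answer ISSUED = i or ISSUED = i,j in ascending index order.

  cy0 -> i0 (sll) WAW r2
  cy1 -> i1&i2 (mul/xor) 2-wide
  cy2 -> i3 (mulh) RAW r2
  cy3 -> i4 (st) no-port MEM/MEM
  cy4 -> i5&i6 (st/or) 2-wide
  cy5 -> i7&i8 (or/mul) 2-wide
  cy6 -> i9 (or) WAW r0
  cy7 -> i10 (xor) WAW r0
  cy8 -> i11 (or) tail

ISSUED = 9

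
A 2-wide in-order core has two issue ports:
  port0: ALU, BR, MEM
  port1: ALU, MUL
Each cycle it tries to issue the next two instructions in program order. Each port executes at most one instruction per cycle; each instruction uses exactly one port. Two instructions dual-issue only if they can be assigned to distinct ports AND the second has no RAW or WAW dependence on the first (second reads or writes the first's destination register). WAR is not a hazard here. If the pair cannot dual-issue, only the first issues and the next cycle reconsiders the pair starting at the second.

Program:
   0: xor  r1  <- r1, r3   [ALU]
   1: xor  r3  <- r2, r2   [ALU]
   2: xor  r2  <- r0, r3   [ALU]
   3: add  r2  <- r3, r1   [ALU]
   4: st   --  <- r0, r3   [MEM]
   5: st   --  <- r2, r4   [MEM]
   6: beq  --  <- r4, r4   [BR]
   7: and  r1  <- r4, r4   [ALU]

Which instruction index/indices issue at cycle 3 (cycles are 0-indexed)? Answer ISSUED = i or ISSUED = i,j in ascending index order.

c0: i0&i1 xor.ALU+xor.ALU  dual
c1: i2 xor.ALU  WAW r2
c2: i3&i4 add.ALU+st.MEM  dual
c3: i5 st.MEM  no-port MEM/BR
c4: i6&i7 beq.BR+and.ALU  dual

ISSUED = 5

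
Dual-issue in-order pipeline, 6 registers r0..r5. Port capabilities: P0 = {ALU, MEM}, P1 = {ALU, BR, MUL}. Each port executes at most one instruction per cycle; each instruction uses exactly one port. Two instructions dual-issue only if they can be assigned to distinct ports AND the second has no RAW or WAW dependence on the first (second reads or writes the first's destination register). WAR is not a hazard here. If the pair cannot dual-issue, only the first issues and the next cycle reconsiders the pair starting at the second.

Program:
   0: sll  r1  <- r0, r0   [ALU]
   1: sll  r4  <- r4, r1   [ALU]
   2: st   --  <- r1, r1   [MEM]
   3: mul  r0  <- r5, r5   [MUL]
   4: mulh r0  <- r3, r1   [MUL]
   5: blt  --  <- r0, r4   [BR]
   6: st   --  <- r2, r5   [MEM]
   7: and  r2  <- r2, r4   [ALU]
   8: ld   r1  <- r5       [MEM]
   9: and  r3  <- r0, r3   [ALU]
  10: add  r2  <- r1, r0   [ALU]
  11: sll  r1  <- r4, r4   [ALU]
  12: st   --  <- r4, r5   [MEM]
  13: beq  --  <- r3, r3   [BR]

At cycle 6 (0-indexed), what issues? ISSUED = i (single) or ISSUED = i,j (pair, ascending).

ISSUED = 9,10

  cy0 -> i0 (sll.ALU) RAW r1
  cy1 -> i1,i2 (sll.ALU;st.MEM) dual
  cy2 -> i3 (mul.MUL) no-port MUL/MUL
  cy3 -> i4 (mulh.MUL) no-port MUL/BR
  cy4 -> i5,i6 (blt.BR;st.MEM) dual
  cy5 -> i7,i8 (and.ALU;ld.MEM) dual
  cy6 -> i9,i10 (and.ALU;add.ALU) dual
  cy7 -> i11,i12 (sll.ALU;st.MEM) dual
  cy8 -> i13 (beq.BR) tail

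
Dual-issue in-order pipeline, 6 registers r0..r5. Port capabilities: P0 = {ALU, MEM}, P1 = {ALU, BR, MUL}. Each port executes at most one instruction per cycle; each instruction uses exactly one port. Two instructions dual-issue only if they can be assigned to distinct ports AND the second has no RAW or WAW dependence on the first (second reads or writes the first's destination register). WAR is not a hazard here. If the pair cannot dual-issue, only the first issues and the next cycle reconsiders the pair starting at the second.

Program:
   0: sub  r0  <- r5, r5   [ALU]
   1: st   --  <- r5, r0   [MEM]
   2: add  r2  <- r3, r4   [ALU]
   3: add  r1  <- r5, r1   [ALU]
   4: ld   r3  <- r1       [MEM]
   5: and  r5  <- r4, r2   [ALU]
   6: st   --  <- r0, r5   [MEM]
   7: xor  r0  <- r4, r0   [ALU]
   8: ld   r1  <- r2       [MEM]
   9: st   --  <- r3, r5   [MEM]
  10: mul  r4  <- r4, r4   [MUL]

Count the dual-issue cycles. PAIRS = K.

[0] i0  sub  -- RAW r0
[1] i1&i2  st/add  -- 2-wide
[2] i3  add  -- RAW r1
[3] i4&i5  ld/and  -- 2-wide
[4] i6&i7  st/xor  -- 2-wide
[5] i8  ld  -- no-port MEM/MEM
[6] i9&i10  st/mul  -- 2-wide

PAIRS = 4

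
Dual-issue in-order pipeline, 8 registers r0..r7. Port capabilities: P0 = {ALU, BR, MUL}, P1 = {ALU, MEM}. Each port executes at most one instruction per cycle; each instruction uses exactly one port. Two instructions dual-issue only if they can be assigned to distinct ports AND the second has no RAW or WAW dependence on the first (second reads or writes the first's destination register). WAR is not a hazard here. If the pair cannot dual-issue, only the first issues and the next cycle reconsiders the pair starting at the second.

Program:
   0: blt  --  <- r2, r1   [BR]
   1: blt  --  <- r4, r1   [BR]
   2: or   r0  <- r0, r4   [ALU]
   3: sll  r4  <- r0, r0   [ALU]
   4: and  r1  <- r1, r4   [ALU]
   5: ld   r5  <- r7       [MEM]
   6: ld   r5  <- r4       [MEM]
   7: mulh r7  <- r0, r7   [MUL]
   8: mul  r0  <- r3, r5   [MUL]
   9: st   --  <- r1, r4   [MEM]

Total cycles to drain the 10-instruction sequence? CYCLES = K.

#0 head=0: blt.BR i0 no-port BR/BR
#1 head=1: blt.BR or.ALU i1+i2 2-wide
#2 head=3: sll.ALU i3 RAW r4
#3 head=4: and.ALU ld.MEM i4+i5 2-wide
#4 head=6: ld.MEM mulh.MUL i6+i7 2-wide
#5 head=8: mul.MUL st.MEM i8+i9 2-wide

CYCLES = 6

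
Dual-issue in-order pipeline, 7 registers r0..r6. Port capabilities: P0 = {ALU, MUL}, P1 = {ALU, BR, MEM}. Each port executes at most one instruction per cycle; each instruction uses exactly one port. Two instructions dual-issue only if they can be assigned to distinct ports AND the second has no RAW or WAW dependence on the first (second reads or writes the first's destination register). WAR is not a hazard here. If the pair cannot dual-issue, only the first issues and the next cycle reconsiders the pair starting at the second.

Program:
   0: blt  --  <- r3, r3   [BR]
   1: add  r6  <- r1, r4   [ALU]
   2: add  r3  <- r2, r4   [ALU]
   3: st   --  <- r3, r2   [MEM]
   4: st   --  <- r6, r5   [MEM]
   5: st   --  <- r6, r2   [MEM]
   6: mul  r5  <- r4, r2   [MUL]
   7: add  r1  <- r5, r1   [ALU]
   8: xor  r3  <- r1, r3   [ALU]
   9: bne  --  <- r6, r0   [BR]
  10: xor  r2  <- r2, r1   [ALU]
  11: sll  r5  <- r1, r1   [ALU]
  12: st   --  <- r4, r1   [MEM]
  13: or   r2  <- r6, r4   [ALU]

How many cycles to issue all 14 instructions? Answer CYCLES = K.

CYCLES = 9

0. blt.BR add.ALU @i0/i1  | dual
1. add.ALU @i2  | RAW r3
2. st.MEM @i3  | no-port MEM/MEM
3. st.MEM @i4  | no-port MEM/MEM
4. st.MEM mul.MUL @i5/i6  | dual
5. add.ALU @i7  | RAW r1
6. xor.ALU bne.BR @i8/i9  | dual
7. xor.ALU sll.ALU @i10/i11  | dual
8. st.MEM or.ALU @i12/i13  | dual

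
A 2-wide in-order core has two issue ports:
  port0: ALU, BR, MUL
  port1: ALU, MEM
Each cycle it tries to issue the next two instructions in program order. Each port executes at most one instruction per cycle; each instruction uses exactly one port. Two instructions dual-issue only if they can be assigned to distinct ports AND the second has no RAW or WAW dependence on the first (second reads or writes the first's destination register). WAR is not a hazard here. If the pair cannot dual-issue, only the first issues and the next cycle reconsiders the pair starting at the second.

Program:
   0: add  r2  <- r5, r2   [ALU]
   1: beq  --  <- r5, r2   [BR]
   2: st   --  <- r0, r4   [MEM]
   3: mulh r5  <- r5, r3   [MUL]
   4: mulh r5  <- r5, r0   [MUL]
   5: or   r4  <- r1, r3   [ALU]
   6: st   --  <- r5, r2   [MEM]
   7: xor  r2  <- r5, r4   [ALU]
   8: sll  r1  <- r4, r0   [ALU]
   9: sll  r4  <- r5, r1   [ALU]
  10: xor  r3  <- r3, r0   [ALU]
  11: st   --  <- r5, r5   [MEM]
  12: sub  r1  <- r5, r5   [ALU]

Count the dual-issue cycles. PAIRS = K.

PAIRS = 5

c0: i0 add.ALU  RAW r2
c1: i1,i2 beq.BR/st.MEM  2-wide
c2: i3 mulh.MUL  no-port MUL/MUL
c3: i4,i5 mulh.MUL/or.ALU  2-wide
c4: i6,i7 st.MEM/xor.ALU  2-wide
c5: i8 sll.ALU  RAW r1
c6: i9,i10 sll.ALU/xor.ALU  2-wide
c7: i11,i12 st.MEM/sub.ALU  2-wide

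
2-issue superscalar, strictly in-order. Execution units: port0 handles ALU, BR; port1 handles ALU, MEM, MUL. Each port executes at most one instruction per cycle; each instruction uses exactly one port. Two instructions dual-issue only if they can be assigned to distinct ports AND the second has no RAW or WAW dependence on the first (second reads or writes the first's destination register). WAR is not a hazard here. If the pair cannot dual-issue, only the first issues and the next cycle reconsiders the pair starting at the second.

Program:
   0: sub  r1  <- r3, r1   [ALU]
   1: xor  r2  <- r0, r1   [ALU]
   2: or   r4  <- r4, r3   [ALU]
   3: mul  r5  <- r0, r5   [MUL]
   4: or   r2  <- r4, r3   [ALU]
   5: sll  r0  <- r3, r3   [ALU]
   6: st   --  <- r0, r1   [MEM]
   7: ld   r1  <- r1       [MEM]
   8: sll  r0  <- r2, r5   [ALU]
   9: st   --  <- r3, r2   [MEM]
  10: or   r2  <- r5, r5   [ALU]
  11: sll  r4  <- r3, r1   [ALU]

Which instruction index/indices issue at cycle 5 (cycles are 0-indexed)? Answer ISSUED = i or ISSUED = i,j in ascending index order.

ISSUED = 7,8

c0: i0 sub.ALU  RAW r1
c1: i1/i2 xor.ALU+or.ALU  dual
c2: i3/i4 mul.MUL+or.ALU  dual
c3: i5 sll.ALU  RAW r0
c4: i6 st.MEM  no-port MEM/MEM
c5: i7/i8 ld.MEM+sll.ALU  dual
c6: i9/i10 st.MEM+or.ALU  dual
c7: i11 sll.ALU  tail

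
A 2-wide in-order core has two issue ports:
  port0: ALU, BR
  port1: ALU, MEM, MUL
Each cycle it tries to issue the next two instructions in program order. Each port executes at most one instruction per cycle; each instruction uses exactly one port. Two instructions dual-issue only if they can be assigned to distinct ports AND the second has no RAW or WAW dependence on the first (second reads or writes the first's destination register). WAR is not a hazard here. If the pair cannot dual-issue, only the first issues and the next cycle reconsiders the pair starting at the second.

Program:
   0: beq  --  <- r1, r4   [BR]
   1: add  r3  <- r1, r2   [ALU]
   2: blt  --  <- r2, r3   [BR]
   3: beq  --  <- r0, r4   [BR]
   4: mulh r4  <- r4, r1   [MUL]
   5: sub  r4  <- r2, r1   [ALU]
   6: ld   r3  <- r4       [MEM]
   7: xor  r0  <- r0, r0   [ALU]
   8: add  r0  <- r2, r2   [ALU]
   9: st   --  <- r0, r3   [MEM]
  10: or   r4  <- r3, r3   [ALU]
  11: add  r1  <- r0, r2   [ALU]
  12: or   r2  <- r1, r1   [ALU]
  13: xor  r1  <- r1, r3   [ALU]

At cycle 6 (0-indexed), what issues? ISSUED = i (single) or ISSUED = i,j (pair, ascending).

[0] i0+i1  beq.BR;add.ALU  -- dual
[1] i2  blt.BR  -- no-port BR/BR
[2] i3+i4  beq.BR;mulh.MUL  -- dual
[3] i5  sub.ALU  -- RAW r4
[4] i6+i7  ld.MEM;xor.ALU  -- dual
[5] i8  add.ALU  -- RAW r0
[6] i9+i10  st.MEM;or.ALU  -- dual
[7] i11  add.ALU  -- RAW r1
[8] i12+i13  or.ALU;xor.ALU  -- dual

ISSUED = 9,10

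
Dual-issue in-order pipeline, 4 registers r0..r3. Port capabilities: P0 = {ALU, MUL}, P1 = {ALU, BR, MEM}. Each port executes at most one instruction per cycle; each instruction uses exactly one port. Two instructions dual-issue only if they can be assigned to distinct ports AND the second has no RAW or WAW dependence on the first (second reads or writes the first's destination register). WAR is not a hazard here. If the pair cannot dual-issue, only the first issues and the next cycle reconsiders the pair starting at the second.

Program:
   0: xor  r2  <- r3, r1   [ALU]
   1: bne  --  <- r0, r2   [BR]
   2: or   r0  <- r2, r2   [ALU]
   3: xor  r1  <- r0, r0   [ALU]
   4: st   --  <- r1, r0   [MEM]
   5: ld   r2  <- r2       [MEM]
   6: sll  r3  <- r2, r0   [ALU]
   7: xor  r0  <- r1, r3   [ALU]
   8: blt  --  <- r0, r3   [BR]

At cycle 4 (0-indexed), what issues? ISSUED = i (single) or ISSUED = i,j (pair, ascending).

ISSUED = 5

  cy0 -> i0 (xor) RAW r2
  cy1 -> i1&i2 (bne/or) 2-wide
  cy2 -> i3 (xor) RAW r1
  cy3 -> i4 (st) no-port MEM/MEM
  cy4 -> i5 (ld) RAW r2
  cy5 -> i6 (sll) RAW r3
  cy6 -> i7 (xor) RAW r0
  cy7 -> i8 (blt) tail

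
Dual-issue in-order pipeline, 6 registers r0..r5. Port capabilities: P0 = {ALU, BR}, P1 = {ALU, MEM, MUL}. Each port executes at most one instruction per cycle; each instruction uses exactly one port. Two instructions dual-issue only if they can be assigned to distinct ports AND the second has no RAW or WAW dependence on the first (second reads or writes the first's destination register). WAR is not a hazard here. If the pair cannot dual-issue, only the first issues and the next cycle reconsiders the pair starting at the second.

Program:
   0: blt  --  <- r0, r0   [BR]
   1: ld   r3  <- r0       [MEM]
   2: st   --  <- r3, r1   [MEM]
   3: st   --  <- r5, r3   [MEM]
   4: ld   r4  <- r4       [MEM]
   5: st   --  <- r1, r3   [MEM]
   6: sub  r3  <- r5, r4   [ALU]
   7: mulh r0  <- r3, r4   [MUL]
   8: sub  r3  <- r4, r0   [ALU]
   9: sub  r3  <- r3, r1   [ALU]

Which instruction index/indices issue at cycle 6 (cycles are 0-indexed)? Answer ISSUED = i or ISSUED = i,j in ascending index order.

0. blt.BR;ld.MEM @i0,i1  | 2-wide
1. st.MEM @i2  | no-port MEM/MEM
2. st.MEM @i3  | no-port MEM/MEM
3. ld.MEM @i4  | no-port MEM/MEM
4. st.MEM;sub.ALU @i5,i6  | 2-wide
5. mulh.MUL @i7  | RAW r0
6. sub.ALU @i8  | RAW+WAW r3
7. sub.ALU @i9  | tail

ISSUED = 8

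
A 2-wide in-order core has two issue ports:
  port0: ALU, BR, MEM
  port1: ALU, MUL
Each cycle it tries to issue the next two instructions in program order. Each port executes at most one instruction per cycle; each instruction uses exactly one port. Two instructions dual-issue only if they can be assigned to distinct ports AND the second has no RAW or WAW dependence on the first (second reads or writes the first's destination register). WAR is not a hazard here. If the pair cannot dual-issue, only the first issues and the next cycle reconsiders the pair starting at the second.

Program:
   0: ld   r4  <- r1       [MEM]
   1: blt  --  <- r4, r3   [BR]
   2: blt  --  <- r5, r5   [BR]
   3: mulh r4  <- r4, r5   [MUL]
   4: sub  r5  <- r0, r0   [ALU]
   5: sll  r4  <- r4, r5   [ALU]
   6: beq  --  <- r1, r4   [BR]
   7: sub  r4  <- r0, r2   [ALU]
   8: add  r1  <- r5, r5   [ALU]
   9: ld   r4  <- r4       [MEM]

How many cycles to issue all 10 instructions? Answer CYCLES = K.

t=0 i0:ld.MEM ; no-port MEM/BR
t=1 i1:blt.BR ; no-port BR/BR
t=2 i2/i3:blt.BR+mulh.MUL ; 2-wide
t=3 i4:sub.ALU ; RAW r5
t=4 i5:sll.ALU ; RAW r4
t=5 i6/i7:beq.BR+sub.ALU ; 2-wide
t=6 i8/i9:add.ALU+ld.MEM ; 2-wide

CYCLES = 7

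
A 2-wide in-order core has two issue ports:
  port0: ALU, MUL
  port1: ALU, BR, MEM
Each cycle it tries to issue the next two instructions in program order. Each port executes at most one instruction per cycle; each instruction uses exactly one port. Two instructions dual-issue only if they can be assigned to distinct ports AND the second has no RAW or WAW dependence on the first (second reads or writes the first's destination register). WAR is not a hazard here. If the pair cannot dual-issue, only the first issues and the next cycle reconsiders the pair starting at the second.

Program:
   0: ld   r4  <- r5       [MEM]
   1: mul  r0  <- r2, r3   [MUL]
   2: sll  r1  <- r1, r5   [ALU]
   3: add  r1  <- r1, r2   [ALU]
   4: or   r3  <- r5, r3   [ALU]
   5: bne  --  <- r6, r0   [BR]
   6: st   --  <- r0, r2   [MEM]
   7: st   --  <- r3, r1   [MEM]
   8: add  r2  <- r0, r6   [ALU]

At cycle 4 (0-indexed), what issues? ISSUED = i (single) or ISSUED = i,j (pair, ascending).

c0: i0/i1 ld.MEM;mul.MUL  2-wide
c1: i2 sll.ALU  RAW+WAW r1
c2: i3/i4 add.ALU;or.ALU  2-wide
c3: i5 bne.BR  no-port BR/MEM
c4: i6 st.MEM  no-port MEM/MEM
c5: i7/i8 st.MEM;add.ALU  2-wide

ISSUED = 6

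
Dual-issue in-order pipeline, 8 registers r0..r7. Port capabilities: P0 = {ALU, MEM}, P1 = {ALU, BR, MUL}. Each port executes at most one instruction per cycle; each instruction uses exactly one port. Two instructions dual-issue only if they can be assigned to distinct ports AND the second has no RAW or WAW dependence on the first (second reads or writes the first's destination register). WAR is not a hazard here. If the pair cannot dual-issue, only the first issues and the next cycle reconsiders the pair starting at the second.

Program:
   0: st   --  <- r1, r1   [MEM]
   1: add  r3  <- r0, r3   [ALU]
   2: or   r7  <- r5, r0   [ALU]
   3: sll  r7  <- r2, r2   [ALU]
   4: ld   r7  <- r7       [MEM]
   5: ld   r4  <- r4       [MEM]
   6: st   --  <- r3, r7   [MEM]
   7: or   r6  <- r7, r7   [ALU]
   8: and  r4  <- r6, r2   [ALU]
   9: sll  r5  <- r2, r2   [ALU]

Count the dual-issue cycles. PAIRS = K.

0. st;add @i0&i1  | 2-wide
1. or @i2  | WAW r7
2. sll @i3  | RAW+WAW r7
3. ld @i4  | no-port MEM/MEM
4. ld @i5  | no-port MEM/MEM
5. st;or @i6&i7  | 2-wide
6. and;sll @i8&i9  | 2-wide

PAIRS = 3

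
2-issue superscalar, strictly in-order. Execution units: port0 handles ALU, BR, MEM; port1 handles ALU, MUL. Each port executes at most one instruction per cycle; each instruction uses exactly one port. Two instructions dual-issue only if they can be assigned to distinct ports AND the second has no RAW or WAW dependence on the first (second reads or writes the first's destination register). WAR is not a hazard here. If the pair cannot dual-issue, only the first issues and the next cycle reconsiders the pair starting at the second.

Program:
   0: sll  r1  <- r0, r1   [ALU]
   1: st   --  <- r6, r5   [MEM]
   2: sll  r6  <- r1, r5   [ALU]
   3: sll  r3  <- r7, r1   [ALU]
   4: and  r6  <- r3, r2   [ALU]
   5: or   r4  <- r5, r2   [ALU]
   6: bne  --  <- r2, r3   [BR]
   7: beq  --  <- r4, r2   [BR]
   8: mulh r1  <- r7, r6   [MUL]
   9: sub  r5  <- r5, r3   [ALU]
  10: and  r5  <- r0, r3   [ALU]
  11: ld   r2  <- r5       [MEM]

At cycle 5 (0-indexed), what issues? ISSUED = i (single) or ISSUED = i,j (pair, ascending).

  cy0 -> i0+i1 (sll.ALU+st.MEM) pair
  cy1 -> i2+i3 (sll.ALU+sll.ALU) pair
  cy2 -> i4+i5 (and.ALU+or.ALU) pair
  cy3 -> i6 (bne.BR) no-port BR/BR
  cy4 -> i7+i8 (beq.BR+mulh.MUL) pair
  cy5 -> i9 (sub.ALU) WAW r5
  cy6 -> i10 (and.ALU) RAW r5
  cy7 -> i11 (ld.MEM) tail

ISSUED = 9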